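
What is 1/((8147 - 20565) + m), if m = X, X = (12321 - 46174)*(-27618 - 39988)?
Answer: 1/2288653500 ≈ 4.3694e-10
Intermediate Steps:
X = 2288665918 (X = -33853*(-67606) = 2288665918)
m = 2288665918
1/((8147 - 20565) + m) = 1/((8147 - 20565) + 2288665918) = 1/(-12418 + 2288665918) = 1/2288653500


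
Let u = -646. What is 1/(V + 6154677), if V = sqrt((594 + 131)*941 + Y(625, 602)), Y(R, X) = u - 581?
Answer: 6154677/37880048293331 - sqrt(680998)/37880048293331 ≈ 1.6246e-7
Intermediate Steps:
Y(R, X) = -1227 (Y(R, X) = -646 - 581 = -1227)
V = sqrt(680998) (V = sqrt((594 + 131)*941 - 1227) = sqrt(725*941 - 1227) = sqrt(682225 - 1227) = sqrt(680998) ≈ 825.23)
1/(V + 6154677) = 1/(sqrt(680998) + 6154677) = 1/(6154677 + sqrt(680998))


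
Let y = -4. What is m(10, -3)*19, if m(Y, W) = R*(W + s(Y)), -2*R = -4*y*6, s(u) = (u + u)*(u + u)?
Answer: -362064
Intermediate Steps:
s(u) = 4*u² (s(u) = (2*u)*(2*u) = 4*u²)
R = -48 (R = -(-4*(-4))*6/2 = -8*6 = -½*96 = -48)
m(Y, W) = -192*Y² - 48*W (m(Y, W) = -48*(W + 4*Y²) = -192*Y² - 48*W)
m(10, -3)*19 = (-192*10² - 48*(-3))*19 = (-192*100 + 144)*19 = (-19200 + 144)*19 = -19056*19 = -362064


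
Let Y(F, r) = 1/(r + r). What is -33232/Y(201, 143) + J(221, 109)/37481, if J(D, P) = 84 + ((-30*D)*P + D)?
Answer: -356233339677/37481 ≈ -9.5044e+6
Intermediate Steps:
Y(F, r) = 1/(2*r)
J(D, P) = 84 + D - 30*D*P (J(D, P) = 84 + (-30*D*P + D) = 84 + (D - 30*D*P) = 84 + D - 30*D*P)
-33232/Y(201, 143) + J(221, 109)/37481 = -33232/((½)/143) + (84 + 221 - 30*221*109)/37481 = -33232/((½)*(1/143)) + (84 + 221 - 722670)*(1/37481) = -33232/1/286 - 722365*1/37481 = -33232*286 - 722365/37481 = -9504352 - 722365/37481 = -356233339677/37481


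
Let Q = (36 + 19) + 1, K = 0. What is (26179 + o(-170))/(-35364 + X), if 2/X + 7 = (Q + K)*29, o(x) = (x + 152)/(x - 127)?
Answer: -42331541/57183586 ≈ -0.74027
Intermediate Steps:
o(x) = (152 + x)/(-127 + x)
Q = 56 (Q = 55 + 1 = 56)
X = 2/1617 (X = 2/(-7 + (56 + 0)*29) = 2/(-7 + 56*29) = 2/(-7 + 1624) = 2/1617 ≈ 0.0012369)
(26179 + o(-170))/(-35364 + X) = (26179 + (152 - 170)/(-127 - 170))/(-35364 + 2/1617) = (26179 - 18/(-297))/(-57183586/1617) = (26179 - 1/297*(-18))*(-1617/57183586) = (26179 + 2/33)*(-1617/57183586) = (863909/33)*(-1617/57183586) = -42331541/57183586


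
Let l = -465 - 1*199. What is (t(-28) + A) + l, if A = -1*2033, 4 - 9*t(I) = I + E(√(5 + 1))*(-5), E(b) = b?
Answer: -24241/9 + 5*√6/9 ≈ -2692.1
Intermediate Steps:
t(I) = 4/9 - I/9 + 5*√6/9 (t(I) = 4/9 - (I + √(5 + 1)*(-5))/9 = 4/9 - (I + √6*(-5))/9 = 4/9 - (I - 5*√6)/9 = 4/9 + (-I/9 + 5*√6/9) = 4/9 - I/9 + 5*√6/9)
l = -664 (l = -465 - 199 = -664)
A = -2033
(t(-28) + A) + l = ((4/9 - ⅑*(-28) + 5*√6/9) - 2033) - 664 = ((4/9 + 28/9 + 5*√6/9) - 2033) - 664 = ((32/9 + 5*√6/9) - 2033) - 664 = (-18265/9 + 5*√6/9) - 664 = -24241/9 + 5*√6/9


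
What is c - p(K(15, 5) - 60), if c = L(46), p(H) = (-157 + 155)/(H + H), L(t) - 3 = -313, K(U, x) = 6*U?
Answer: -9299/30 ≈ -309.97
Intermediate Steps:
L(t) = -310 (L(t) = 3 - 313 = -310)
p(H) = -1/H (p(H) = -2*1/(2*H) = -1/H)
c = -310
c - p(K(15, 5) - 60) = -310 - (-1)/(6*15 - 60) = -310 - (-1)/(90 - 60) = -310 - (-1)/30 = -310 - 1*(-1/30) = -310 + 1/30 = -9299/30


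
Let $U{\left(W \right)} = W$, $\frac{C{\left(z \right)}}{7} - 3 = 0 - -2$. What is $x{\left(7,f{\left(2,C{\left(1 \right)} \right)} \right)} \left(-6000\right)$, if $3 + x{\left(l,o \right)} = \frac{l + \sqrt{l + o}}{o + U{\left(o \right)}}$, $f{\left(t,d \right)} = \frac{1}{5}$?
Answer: $-87000 - 18000 \sqrt{5} \approx -1.2725 \cdot 10^{5}$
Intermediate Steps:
$C{\left(z \right)} = 35$ ($C{\left(z \right)} = 21 + 7 \left(0 - -2\right) = 21 + 7 \left(0 + 2\right) = 21 + 7 \cdot 2 = 21 + 14 = 35$)
$f{\left(t,d \right)} = \frac{1}{5}$
$x{\left(l,o \right)} = -3 + \frac{l + \sqrt{l + o}}{2 o}$ ($x{\left(l,o \right)} = -3 + \frac{l + \sqrt{l + o}}{o + o} = -3 + \frac{l + \sqrt{l + o}}{2 o}$)
$x{\left(7,f{\left(2,C{\left(1 \right)} \right)} \right)} \left(-6000\right) = \frac{\frac{1}{\frac{1}{5}} \left(7 + \sqrt{7 + \frac{1}{5}} - \frac{6}{5}\right)}{2} \left(-6000\right) = \frac{1}{2} \cdot 5 \left(7 + \sqrt{\frac{36}{5}} - \frac{6}{5}\right) \left(-6000\right) = \frac{1}{2} \cdot 5 \left(7 + \frac{6 \sqrt{5}}{5} - \frac{6}{5}\right) \left(-6000\right) = \frac{1}{2} \cdot 5 \left(\frac{29}{5} + \frac{6 \sqrt{5}}{5}\right) \left(-6000\right) = \left(\frac{29}{2} + 3 \sqrt{5}\right) \left(-6000\right) = -87000 - 18000 \sqrt{5}$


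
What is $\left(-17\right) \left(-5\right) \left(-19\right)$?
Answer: $-1615$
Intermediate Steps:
$\left(-17\right) \left(-5\right) \left(-19\right) = 85 \left(-19\right) = -1615$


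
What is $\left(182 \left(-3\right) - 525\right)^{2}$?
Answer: $1147041$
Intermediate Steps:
$\left(182 \left(-3\right) - 525\right)^{2} = \left(-546 - 525\right)^{2} = \left(-1071\right)^{2} = 1147041$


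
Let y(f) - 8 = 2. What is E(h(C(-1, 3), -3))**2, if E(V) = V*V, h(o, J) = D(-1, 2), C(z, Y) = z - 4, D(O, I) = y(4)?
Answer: 10000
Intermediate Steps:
y(f) = 10 (y(f) = 8 + 2 = 10)
D(O, I) = 10
C(z, Y) = -4 + z
h(o, J) = 10
E(V) = V**2
E(h(C(-1, 3), -3))**2 = (10**2)**2 = 100**2 = 10000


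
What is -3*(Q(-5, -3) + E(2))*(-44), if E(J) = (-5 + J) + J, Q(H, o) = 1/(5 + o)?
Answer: -66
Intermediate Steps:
E(J) = -5 + 2*J
-3*(Q(-5, -3) + E(2))*(-44) = -3*(1/(5 - 3) + (-5 + 2*2))*(-44) = -3*(1/2 + (-5 + 4))*(-44) = -3*(½ - 1)*(-44) = -3*(-½)*(-44) = (3/2)*(-44) = -66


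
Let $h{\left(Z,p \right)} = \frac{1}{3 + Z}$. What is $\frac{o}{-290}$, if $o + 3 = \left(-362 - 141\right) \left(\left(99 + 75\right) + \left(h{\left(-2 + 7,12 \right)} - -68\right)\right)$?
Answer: $\frac{194867}{464} \approx 419.97$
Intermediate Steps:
$o = - \frac{974335}{8}$ ($o = -3 + \left(-362 - 141\right) \left(\left(99 + 75\right) + \left(\frac{1}{3 + \left(-2 + 7\right)} - -68\right)\right) = -3 - 503 \left(174 + \left(\frac{1}{3 + 5} + 68\right)\right) = -3 - 503 \left(174 + \left(\frac{1}{8} + 68\right)\right) = -3 - 503 \left(174 + \frac{545}{8}\right) = -3 - \frac{974311}{8} = - \frac{974335}{8} \approx -1.2179 \cdot 10^{5}$)
$\frac{o}{-290} = - \frac{974335}{8 \left(-290\right)} = \left(- \frac{974335}{8}\right) \left(- \frac{1}{290}\right) = \frac{194867}{464}$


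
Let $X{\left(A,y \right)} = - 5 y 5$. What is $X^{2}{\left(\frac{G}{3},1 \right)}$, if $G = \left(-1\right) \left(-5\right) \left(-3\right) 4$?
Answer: $625$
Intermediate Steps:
$G = -60$ ($G = 5 \left(-3\right) 4 = \left(-15\right) 4 = -60$)
$X{\left(A,y \right)} = - 25 y$ ($X{\left(A,y \right)} = - 5 \cdot 5 y = - 25 y$)
$X^{2}{\left(\frac{G}{3},1 \right)} = \left(\left(-25\right) 1\right)^{2} = \left(-25\right)^{2} = 625$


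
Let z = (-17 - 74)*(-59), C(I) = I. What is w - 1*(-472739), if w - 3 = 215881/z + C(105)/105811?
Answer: 4552325814346/9628801 ≈ 4.7278e+5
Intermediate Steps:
z = 5369 (z = -91*(-59) = 5369)
w = 416058407/9628801 (w = 3 + (215881/5369 + 105/105811) = 3 + (215881*(1/5369) + 105*(1/105811)) = 3 + (3659/91 + 105/105811) = 3 + 387172004/9628801 = 416058407/9628801 ≈ 43.210)
w - 1*(-472739) = 416058407/9628801 - 1*(-472739) = 416058407/9628801 + 472739 = 4552325814346/9628801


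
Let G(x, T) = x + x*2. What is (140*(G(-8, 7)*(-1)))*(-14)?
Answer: -47040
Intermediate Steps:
G(x, T) = 3*x (G(x, T) = x + 2*x = 3*x)
(140*(G(-8, 7)*(-1)))*(-14) = (140*((3*(-8))*(-1)))*(-14) = (140*(-24*(-1)))*(-14) = (140*24)*(-14) = 3360*(-14) = -47040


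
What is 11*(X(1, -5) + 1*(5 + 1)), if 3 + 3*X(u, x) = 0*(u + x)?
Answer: 55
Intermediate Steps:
X(u, x) = -1 (X(u, x) = -1 + (0*(u + x))/3 = -1 + (1/3)*0 = -1 + 0 = -1)
11*(X(1, -5) + 1*(5 + 1)) = 11*(-1 + 1*(5 + 1)) = 11*(-1 + 1*6) = 11*(-1 + 6) = 11*5 = 55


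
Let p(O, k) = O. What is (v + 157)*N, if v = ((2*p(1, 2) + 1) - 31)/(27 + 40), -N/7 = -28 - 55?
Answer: 6095271/67 ≈ 90974.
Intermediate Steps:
N = 581 (N = -7*(-28 - 55) = -7*(-83) = 581)
v = -28/67 (v = ((2*1 + 1) - 31)/(27 + 40) = ((2 + 1) - 31)/67 = (3 - 31)*(1/67) = -28*1/67 = -28/67 ≈ -0.41791)
(v + 157)*N = (-28/67 + 157)*581 = (10491/67)*581 = 6095271/67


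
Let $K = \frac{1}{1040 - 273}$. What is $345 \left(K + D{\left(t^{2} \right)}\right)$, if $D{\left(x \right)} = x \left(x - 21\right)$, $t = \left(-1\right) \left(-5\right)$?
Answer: $\frac{26461845}{767} \approx 34500.0$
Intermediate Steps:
$K = \frac{1}{767} \approx 0.0013038$
$t = 5$
$D{\left(x \right)} = x \left(-21 + x\right)$
$345 \left(K + D{\left(t^{2} \right)}\right) = 345 \left(\frac{1}{767} + 5^{2} \left(-21 + 5^{2}\right)\right) = 345 \left(\frac{1}{767} + 25 \left(-21 + 25\right)\right) = 345 \left(\frac{1}{767} + 25 \cdot 4\right) = 345 \left(\frac{1}{767} + 100\right) = 345 \cdot \frac{76701}{767} = \frac{26461845}{767}$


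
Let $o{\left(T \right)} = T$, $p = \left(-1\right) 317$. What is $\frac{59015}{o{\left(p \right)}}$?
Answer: $- \frac{59015}{317} \approx -186.17$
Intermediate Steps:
$p = -317$
$\frac{59015}{o{\left(p \right)}} = \frac{59015}{-317} = 59015 \left(- \frac{1}{317}\right) = - \frac{59015}{317}$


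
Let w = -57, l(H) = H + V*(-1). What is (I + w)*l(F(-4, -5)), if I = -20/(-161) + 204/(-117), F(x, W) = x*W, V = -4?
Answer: -2944568/2093 ≈ -1406.9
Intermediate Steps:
F(x, W) = W*x
l(H) = 4 + H (l(H) = H - 4*(-1) = H + 4 = 4 + H)
I = -10168/6279 (I = -20*(-1/161) + 204*(-1/117) = 20/161 - 68/39 = -10168/6279 ≈ -1.6194)
(I + w)*l(F(-4, -5)) = (-10168/6279 - 57)*(4 - 5*(-4)) = -368071*(4 + 20)/6279 = -368071/6279*24 = -2944568/2093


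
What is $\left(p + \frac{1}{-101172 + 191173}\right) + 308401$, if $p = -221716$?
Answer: $\frac{7801736686}{90001} \approx 86685.0$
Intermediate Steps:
$\left(p + \frac{1}{-101172 + 191173}\right) + 308401 = \left(-221716 + \frac{1}{-101172 + 191173}\right) + 308401 = \left(-221716 + \frac{1}{90001}\right) + 308401 = - \frac{19954661715}{90001} + 308401 = \frac{7801736686}{90001}$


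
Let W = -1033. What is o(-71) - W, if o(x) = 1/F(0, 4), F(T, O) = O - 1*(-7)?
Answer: 11364/11 ≈ 1033.1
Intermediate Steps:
F(T, O) = 7 + O (F(T, O) = O + 7 = 7 + O)
o(x) = 1/11 (o(x) = 1/(7 + 4) = 1/11)
o(-71) - W = 1/11 - 1*(-1033) = 1/11 + 1033 = 11364/11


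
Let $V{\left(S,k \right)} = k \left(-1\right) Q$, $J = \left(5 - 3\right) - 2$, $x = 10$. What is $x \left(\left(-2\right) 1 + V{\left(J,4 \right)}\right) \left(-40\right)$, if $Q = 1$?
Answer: $2400$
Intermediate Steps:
$J = 0$ ($J = 2 - 2 = 0$)
$V{\left(S,k \right)} = - k$ ($V{\left(S,k \right)} = k \left(-1\right) 1 = - k 1 = - k$)
$x \left(\left(-2\right) 1 + V{\left(J,4 \right)}\right) \left(-40\right) = 10 \left(\left(-2\right) 1 - 4\right) \left(-40\right) = 10 \left(-2 - 4\right) \left(-40\right) = 10 \left(-6\right) \left(-40\right) = \left(-60\right) \left(-40\right) = 2400$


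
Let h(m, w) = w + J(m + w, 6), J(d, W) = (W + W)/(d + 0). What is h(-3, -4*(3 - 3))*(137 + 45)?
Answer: -728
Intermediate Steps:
J(d, W) = 2*W/d (J(d, W) = (2*W)/d = 2*W/d)
h(m, w) = w + 12/(m + w) (h(m, w) = w + 2*6/(m + w) = w + 12/(m + w))
h(-3, -4*(3 - 3))*(137 + 45) = ((12 + (-4*(3 - 3))*(-3 - 4*(3 - 3)))/(-3 - 4*(3 - 3)))*(137 + 45) = ((12 + (-4*0)*(-3 - 4*0))/(-3 - 4*0))*182 = ((12 + 0*(-3 + 0))/(-3 + 0))*182 = ((12 + 0*(-3))/(-3))*182 = -(12 + 0)/3*182 = -⅓*12*182 = -4*182 = -728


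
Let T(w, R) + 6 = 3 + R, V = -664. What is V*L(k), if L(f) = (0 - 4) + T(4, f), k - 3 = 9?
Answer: -3320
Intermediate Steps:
T(w, R) = -3 + R (T(w, R) = -6 + (3 + R) = -3 + R)
k = 12 (k = 3 + 9 = 12)
L(f) = -7 + f (L(f) = (0 - 4) + (-3 + f) = -4 + (-3 + f) = -7 + f)
V*L(k) = -664*(-7 + 12) = -664*5 = -3320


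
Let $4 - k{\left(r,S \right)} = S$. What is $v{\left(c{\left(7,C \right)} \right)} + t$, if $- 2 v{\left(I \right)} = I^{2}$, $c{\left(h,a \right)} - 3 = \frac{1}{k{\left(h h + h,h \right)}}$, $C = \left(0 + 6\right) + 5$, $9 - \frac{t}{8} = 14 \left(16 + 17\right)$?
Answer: $- \frac{32648}{9} \approx -3627.6$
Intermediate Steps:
$t = -3624$ ($t = 72 - 8 \cdot 14 \left(16 + 17\right) = 72 - 8 \cdot 14 \cdot 33 = 72 - 3696 = -3624$)
$C = 11$ ($C = 6 + 5 = 11$)
$k{\left(r,S \right)} = 4 - S$
$c{\left(h,a \right)} = 3 + \frac{1}{4 - h}$
$v{\left(I \right)} = - \frac{I^{2}}{2}$
$v{\left(c{\left(7,C \right)} \right)} + t = - \frac{\left(\frac{-13 + 3 \cdot 7}{-4 + 7}\right)^{2}}{2} - 3624 = - \frac{\left(\frac{-13 + 21}{3}\right)^{2}}{2} - 3624 = - \frac{\left(\frac{1}{3} \cdot 8\right)^{2}}{2} - 3624 = - \frac{\left(\frac{8}{3}\right)^{2}}{2} - 3624 = \left(- \frac{1}{2}\right) \frac{64}{9} - 3624 = - \frac{32}{9} - 3624 = - \frac{32648}{9}$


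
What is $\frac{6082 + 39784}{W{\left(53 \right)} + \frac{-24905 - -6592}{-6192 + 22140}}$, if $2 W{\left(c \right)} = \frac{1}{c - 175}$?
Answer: $- \frac{5577466131}{140135} \approx -39801.0$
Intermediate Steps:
$W{\left(c \right)} = \frac{1}{2 \left(-175 + c\right)}$ ($W{\left(c \right)} = \frac{1}{2 \left(c - 175\right)} = \frac{1}{2 \left(-175 + c\right)}$)
$\frac{6082 + 39784}{W{\left(53 \right)} + \frac{-24905 - -6592}{-6192 + 22140}} = \frac{6082 + 39784}{\frac{1}{2 \left(-175 + 53\right)} + \frac{-24905 - -6592}{-6192 + 22140}} = \frac{45866}{\frac{1}{2 \left(-122\right)} + \frac{-24905 + 6592}{15948}} = \frac{45866}{\frac{1}{2} \left(- \frac{1}{122}\right) - \frac{18313}{15948}} = \frac{45866}{- \frac{1}{244} - \frac{18313}{15948}} = \frac{45866}{- \frac{280270}{243207}} = 45866 \left(- \frac{243207}{280270}\right) = - \frac{5577466131}{140135}$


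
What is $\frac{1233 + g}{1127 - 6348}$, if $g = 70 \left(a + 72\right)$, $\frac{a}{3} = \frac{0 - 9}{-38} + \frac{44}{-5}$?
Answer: $- \frac{85020}{99199} \approx -0.85707$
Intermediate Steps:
$a = - \frac{4881}{190}$ ($a = 3 \left(\frac{0 - 9}{-38} + \frac{44}{-5}\right) = 3 \left(\left(-9\right) \left(- \frac{1}{38}\right) + 44 \left(- \frac{1}{5}\right)\right) = 3 \left(\frac{9}{38} - \frac{44}{5}\right) = 3 \left(- \frac{1627}{190}\right) = - \frac{4881}{190} \approx -25.689$)
$g = \frac{61593}{19}$ ($g = 70 \left(- \frac{4881}{190} + 72\right) = 70 \cdot \frac{8799}{190} = \frac{61593}{19} \approx 3241.7$)
$\frac{1233 + g}{1127 - 6348} = \frac{1233 + \frac{61593}{19}}{1127 - 6348} = \frac{85020}{19 \left(-5221\right)} = \frac{85020}{19} \left(- \frac{1}{5221}\right) = - \frac{85020}{99199}$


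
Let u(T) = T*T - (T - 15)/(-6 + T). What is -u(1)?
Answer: 9/5 ≈ 1.8000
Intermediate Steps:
u(T) = T² - (-15 + T)/(-6 + T)
-u(1) = -(15 + 1³ - 1*1 - 6*1²)/(-6 + 1) = -(15 + 1 - 1 - 6*1)/(-5) = -(-1)*(15 + 1 - 1 - 6)/5 = -(-1)*9/5 = -1*(-9/5) = 9/5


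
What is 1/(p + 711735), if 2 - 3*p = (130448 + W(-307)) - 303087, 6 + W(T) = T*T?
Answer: 3/2213603 ≈ 1.3553e-6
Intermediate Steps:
W(T) = -6 + T² (W(T) = -6 + T*T = -6 + T²)
p = 78398/3 (p = ⅔ - ((130448 + (-6 + (-307)²)) - 303087)/3 = ⅔ - ((130448 + (-6 + 94249)) - 303087)/3 = ⅔ - ((130448 + 94243) - 303087)/3 = ⅔ - (224691 - 303087)/3 = ⅔ - ⅓*(-78396) = ⅔ + 26132 = 78398/3 ≈ 26133.)
1/(p + 711735) = 1/(78398/3 + 711735) = 1/(2213603/3) = 3/2213603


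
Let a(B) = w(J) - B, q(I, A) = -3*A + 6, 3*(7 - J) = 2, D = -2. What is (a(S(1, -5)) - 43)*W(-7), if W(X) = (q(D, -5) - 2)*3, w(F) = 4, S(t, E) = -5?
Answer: -1938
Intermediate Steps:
J = 19/3 (J = 7 - 1/3*2 = 7 - 2/3 = 19/3 ≈ 6.3333)
q(I, A) = 6 - 3*A
a(B) = 4 - B
W(X) = 57 (W(X) = ((6 - 3*(-5)) - 2)*3 = ((6 + 15) - 2)*3 = (21 - 2)*3 = 19*3 = 57)
(a(S(1, -5)) - 43)*W(-7) = ((4 - 1*(-5)) - 43)*57 = ((4 + 5) - 43)*57 = (9 - 43)*57 = -34*57 = -1938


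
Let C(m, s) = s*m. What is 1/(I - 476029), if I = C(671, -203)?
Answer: -1/612242 ≈ -1.6333e-6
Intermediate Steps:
C(m, s) = m*s
I = -136213 (I = 671*(-203) = -136213)
1/(I - 476029) = 1/(-136213 - 476029) = 1/(-612242) = -1/612242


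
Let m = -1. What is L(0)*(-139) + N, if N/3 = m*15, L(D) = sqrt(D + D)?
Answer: -45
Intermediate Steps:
L(D) = sqrt(2)*sqrt(D) (L(D) = sqrt(2*D) = sqrt(2)*sqrt(D))
N = -45 (N = 3*(-1*15) = 3*(-15) = -45)
L(0)*(-139) + N = (sqrt(2)*sqrt(0))*(-139) - 45 = (sqrt(2)*0)*(-139) - 45 = 0*(-139) - 45 = 0 - 45 = -45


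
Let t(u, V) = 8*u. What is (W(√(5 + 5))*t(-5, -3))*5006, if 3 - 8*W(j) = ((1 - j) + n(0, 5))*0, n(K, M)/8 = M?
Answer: -75090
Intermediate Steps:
n(K, M) = 8*M
W(j) = 3/8 (W(j) = 3/8 - ((1 - j) + 8*5)*0/8 = 3/8 - ((1 - j) + 40)*0/8 = 3/8 - (41 - j)*0/8 = 3/8 - ⅛*0 = 3/8 + 0 = 3/8)
(W(√(5 + 5))*t(-5, -3))*5006 = (3*(8*(-5))/8)*5006 = ((3/8)*(-40))*5006 = -15*5006 = -75090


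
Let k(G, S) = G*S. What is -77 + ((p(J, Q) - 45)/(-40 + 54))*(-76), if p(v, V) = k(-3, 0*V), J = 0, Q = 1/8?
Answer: 1171/7 ≈ 167.29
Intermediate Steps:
Q = ⅛ ≈ 0.12500
p(v, V) = 0 (p(v, V) = -0*V = -3*0 = 0)
-77 + ((p(J, Q) - 45)/(-40 + 54))*(-76) = -77 + ((0 - 45)/(-40 + 54))*(-76) = -77 - 45/14*(-76) = -77 + 1710/7 = 1171/7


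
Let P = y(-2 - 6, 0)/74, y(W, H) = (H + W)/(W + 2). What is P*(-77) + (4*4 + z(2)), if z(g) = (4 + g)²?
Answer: 5618/111 ≈ 50.613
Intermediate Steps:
y(W, H) = (H + W)/(2 + W)
P = 2/111 (P = ((0 + (-2 - 6))/(2 + (-2 - 6)))/74 = ((0 - 8)/(2 - 8))*(1/74) = (-8/(-6))*(1/74) = -⅙*(-8)*(1/74) = (4/3)*(1/74) = 2/111 ≈ 0.018018)
P*(-77) + (4*4 + z(2)) = (2/111)*(-77) + (4*4 + (4 + 2)²) = -154/111 + (16 + 6²) = -154/111 + (16 + 36) = -154/111 + 52 = 5618/111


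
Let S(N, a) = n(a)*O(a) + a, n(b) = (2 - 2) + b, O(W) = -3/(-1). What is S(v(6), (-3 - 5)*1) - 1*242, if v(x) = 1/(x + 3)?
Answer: -274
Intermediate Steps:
O(W) = 3 (O(W) = -3*(-1) = 3)
v(x) = 1/(3 + x)
n(b) = b (n(b) = 0 + b = b)
S(N, a) = 4*a (S(N, a) = a*3 + a = 3*a + a = 4*a)
S(v(6), (-3 - 5)*1) - 1*242 = 4*((-3 - 5)*1) - 1*242 = 4*(-8*1) - 242 = 4*(-8) - 242 = -32 - 242 = -274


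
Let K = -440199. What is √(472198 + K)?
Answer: √31999 ≈ 178.88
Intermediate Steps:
√(472198 + K) = √(472198 - 440199) = √31999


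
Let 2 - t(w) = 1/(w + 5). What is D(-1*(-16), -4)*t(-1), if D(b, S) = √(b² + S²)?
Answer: 7*√17 ≈ 28.862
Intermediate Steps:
t(w) = 2 - 1/(5 + w) (t(w) = 2 - 1/(w + 5) = 2 - 1/(5 + w))
D(b, S) = √(S² + b²)
D(-1*(-16), -4)*t(-1) = √((-4)² + (-1*(-16))²)*((9 + 2*(-1))/(5 - 1)) = √(16 + 16²)*((9 - 2)/4) = √(16 + 256)*((¼)*7) = √272*(7/4) = (4*√17)*(7/4) = 7*√17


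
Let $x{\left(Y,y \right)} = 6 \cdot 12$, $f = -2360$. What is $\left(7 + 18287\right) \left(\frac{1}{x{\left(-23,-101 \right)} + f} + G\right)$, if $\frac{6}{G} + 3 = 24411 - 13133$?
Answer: $\frac{2039781}{1172600} \approx 1.7395$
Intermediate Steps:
$G = \frac{6}{11275}$ ($G = \frac{6}{-3 + \left(24411 - 13133\right)} = \frac{6}{-3 + 11278} = \frac{6}{11275} \approx 0.00053215$)
$x{\left(Y,y \right)} = 72$
$\left(7 + 18287\right) \left(\frac{1}{x{\left(-23,-101 \right)} + f} + G\right) = \left(7 + 18287\right) \left(\frac{1}{72 - 2360} + \frac{6}{11275}\right) = 18294 \left(\frac{1}{-2288} + \frac{6}{11275}\right) = 18294 \left(- \frac{1}{2288} + \frac{6}{11275}\right) = 18294 \cdot \frac{223}{2345200} = \frac{2039781}{1172600}$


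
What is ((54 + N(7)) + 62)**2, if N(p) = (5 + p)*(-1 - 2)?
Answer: 6400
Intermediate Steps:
N(p) = -15 - 3*p (N(p) = (5 + p)*(-3) = -15 - 3*p)
((54 + N(7)) + 62)**2 = ((54 + (-15 - 3*7)) + 62)**2 = ((54 + (-15 - 21)) + 62)**2 = ((54 - 36) + 62)**2 = (18 + 62)**2 = 80**2 = 6400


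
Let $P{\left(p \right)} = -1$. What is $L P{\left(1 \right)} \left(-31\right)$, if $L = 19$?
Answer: $589$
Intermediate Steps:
$L P{\left(1 \right)} \left(-31\right) = 19 \left(-1\right) \left(-31\right) = \left(-19\right) \left(-31\right) = 589$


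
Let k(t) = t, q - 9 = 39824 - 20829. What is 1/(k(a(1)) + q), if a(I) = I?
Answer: 1/19005 ≈ 5.2618e-5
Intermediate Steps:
q = 19004 (q = 9 + (39824 - 20829) = 9 + 18995 = 19004)
1/(k(a(1)) + q) = 1/(1 + 19004) = 1/19005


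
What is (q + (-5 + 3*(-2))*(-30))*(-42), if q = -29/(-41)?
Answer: -569478/41 ≈ -13890.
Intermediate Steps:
q = 29/41 (q = -29*(-1/41) = 29/41 ≈ 0.70732)
(q + (-5 + 3*(-2))*(-30))*(-42) = (29/41 + (-5 + 3*(-2))*(-30))*(-42) = (29/41 + (-5 - 6)*(-30))*(-42) = (29/41 - 11*(-30))*(-42) = (29/41 + 330)*(-42) = (13559/41)*(-42) = -569478/41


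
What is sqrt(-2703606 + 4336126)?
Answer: 2*sqrt(408130) ≈ 1277.7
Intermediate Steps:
sqrt(-2703606 + 4336126) = sqrt(1632520) = 2*sqrt(408130)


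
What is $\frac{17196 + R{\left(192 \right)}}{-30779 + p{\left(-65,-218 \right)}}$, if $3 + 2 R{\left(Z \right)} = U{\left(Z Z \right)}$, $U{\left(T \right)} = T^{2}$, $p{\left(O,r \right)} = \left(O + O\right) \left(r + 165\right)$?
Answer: $- \frac{452996295}{15926} \approx -28444.0$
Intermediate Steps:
$p{\left(O,r \right)} = 2 O \left(165 + r\right)$
$R{\left(Z \right)} = - \frac{3}{2} + \frac{Z^{4}}{2}$ ($R{\left(Z \right)} = - \frac{3}{2} + \frac{\left(Z Z\right)^{2}}{2} = - \frac{3}{2} + \frac{\left(Z^{2}\right)^{2}}{2} = - \frac{3}{2} + \frac{Z^{4}}{2}$)
$\frac{17196 + R{\left(192 \right)}}{-30779 + p{\left(-65,-218 \right)}} = \frac{17196 - \left(\frac{3}{2} - \frac{192^{4}}{2}\right)}{-30779 + 2 \left(-65\right) \left(165 - 218\right)} = \frac{17196 + \left(- \frac{3}{2} + \frac{1}{2} \cdot 1358954496\right)}{-30779 + 2 \left(-65\right) \left(-53\right)} = \frac{17196 + \left(- \frac{3}{2} + 679477248\right)}{-30779 + 6890} = \frac{17196 + \frac{1358954493}{2}}{-23889} = \frac{1358988885}{2} \left(- \frac{1}{23889}\right) = - \frac{452996295}{15926}$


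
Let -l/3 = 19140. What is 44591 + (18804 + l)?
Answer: 5975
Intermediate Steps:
l = -57420 (l = -3*19140 = -57420)
44591 + (18804 + l) = 44591 + (18804 - 57420) = 44591 - 38616 = 5975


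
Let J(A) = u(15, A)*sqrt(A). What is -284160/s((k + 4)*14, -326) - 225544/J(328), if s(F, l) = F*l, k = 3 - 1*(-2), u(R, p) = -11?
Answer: 23680/3423 + 5126*sqrt(82)/41 ≈ 1139.1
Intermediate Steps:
k = 5 (k = 3 + 2 = 5)
J(A) = -11*sqrt(A)
-284160/s((k + 4)*14, -326) - 225544/J(328) = -284160*(-1/(4564*(5 + 4))) - 225544*(-sqrt(82)/1804) = -284160/((9*14)*(-326)) - 225544*(-sqrt(82)/1804) = -284160/(126*(-326)) - 225544*(-sqrt(82)/1804) = -284160/(-41076) - (-5126)*sqrt(82)/41 = -284160*(-1/41076) + 5126*sqrt(82)/41 = 23680/3423 + 5126*sqrt(82)/41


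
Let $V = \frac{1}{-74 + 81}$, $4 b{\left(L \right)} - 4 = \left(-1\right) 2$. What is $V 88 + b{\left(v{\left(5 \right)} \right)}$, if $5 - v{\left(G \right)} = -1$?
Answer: $\frac{183}{14} \approx 13.071$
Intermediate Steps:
$v{\left(G \right)} = 6$ ($v{\left(G \right)} = 5 - -1 = 5 + 1 = 6$)
$b{\left(L \right)} = \frac{1}{2}$ ($b{\left(L \right)} = 1 + \frac{\left(-1\right) 2}{4} = 1 + \frac{1}{4} \left(-2\right) = 1 - \frac{1}{2} = \frac{1}{2}$)
$V = \frac{1}{7} \approx 0.14286$
$V 88 + b{\left(v{\left(5 \right)} \right)} = \frac{1}{7} \cdot 88 + \frac{1}{2} = \frac{88}{7} + \frac{1}{2} = \frac{183}{14}$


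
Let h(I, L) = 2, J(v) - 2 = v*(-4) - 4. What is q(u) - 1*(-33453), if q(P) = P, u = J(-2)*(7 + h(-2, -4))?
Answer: 33507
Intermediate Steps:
J(v) = -2 - 4*v (J(v) = 2 + (v*(-4) - 4) = 2 + (-4*v - 4) = 2 + (-4 - 4*v) = -2 - 4*v)
u = 54 (u = (-2 - 4*(-2))*(7 + 2) = (-2 + 8)*9 = 6*9 = 54)
q(u) - 1*(-33453) = 54 - 1*(-33453) = 54 + 33453 = 33507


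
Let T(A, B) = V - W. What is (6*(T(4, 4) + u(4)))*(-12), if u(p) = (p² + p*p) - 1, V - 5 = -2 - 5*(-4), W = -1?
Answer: -3960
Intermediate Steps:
V = 23 (V = 5 + (-2 - 5*(-4)) = 5 + (-2 + 20) = 5 + 18 = 23)
T(A, B) = 24 (T(A, B) = 23 - 1*(-1) = 23 + 1 = 24)
u(p) = -1 + 2*p² (u(p) = (p² + p²) - 1 = 2*p² - 1 = -1 + 2*p²)
(6*(T(4, 4) + u(4)))*(-12) = (6*(24 + (-1 + 2*4²)))*(-12) = (6*(24 + (-1 + 2*16)))*(-12) = (6*(24 + (-1 + 32)))*(-12) = (6*(24 + 31))*(-12) = (6*55)*(-12) = 330*(-12) = -3960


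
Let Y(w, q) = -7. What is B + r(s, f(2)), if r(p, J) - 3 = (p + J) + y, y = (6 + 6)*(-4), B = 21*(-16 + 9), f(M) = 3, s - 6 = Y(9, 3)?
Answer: -190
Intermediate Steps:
s = -1 (s = 6 - 7 = -1)
B = -147 (B = 21*(-7) = -147)
y = -48 (y = 12*(-4) = -48)
r(p, J) = -45 + J + p (r(p, J) = 3 + ((p + J) - 48) = 3 + ((J + p) - 48) = 3 + (-48 + J + p) = -45 + J + p)
B + r(s, f(2)) = -147 + (-45 + 3 - 1) = -147 - 43 = -190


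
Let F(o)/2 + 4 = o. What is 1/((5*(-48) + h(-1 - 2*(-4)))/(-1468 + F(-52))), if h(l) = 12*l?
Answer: 395/39 ≈ 10.128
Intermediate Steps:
F(o) = -8 + 2*o
1/((5*(-48) + h(-1 - 2*(-4)))/(-1468 + F(-52))) = 1/((5*(-48) + 12*(-1 - 2*(-4)))/(-1468 + (-8 + 2*(-52)))) = 1/((-240 + 12*(-1 + 8))/(-1468 + (-8 - 104))) = 1/((-240 + 12*7)/(-1468 - 112)) = 1/((-240 + 84)/(-1580)) = 1/(-156*(-1/1580)) = 1/(39/395) = 395/39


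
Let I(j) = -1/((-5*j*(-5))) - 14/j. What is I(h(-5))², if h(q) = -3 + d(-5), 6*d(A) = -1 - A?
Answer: 1108809/30625 ≈ 36.206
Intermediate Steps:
d(A) = -⅙ - A/6 (d(A) = (-1 - A)/6 = -⅙ - A/6)
h(q) = -7/3 (h(q) = -3 + (-⅙ - ⅙*(-5)) = -3 + (-⅙ + ⅚) = -3 + ⅔ = -7/3)
I(j) = -351/(25*j) (I(j) = -1/((-(-25)*j)) - 14/j = -1/(25*j) - 14/j = -351/(25*j))
I(h(-5))² = (-351/(25*(-7/3)))² = (-351/25*(-3/7))² = (1053/175)² = 1108809/30625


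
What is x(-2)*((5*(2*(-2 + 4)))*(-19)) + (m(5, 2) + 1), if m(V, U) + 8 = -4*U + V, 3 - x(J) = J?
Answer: -1910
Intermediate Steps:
x(J) = 3 - J
m(V, U) = -8 + V - 4*U (m(V, U) = -8 + (-4*U + V) = -8 + (V - 4*U) = -8 + V - 4*U)
x(-2)*((5*(2*(-2 + 4)))*(-19)) + (m(5, 2) + 1) = (3 - 1*(-2))*((5*(2*(-2 + 4)))*(-19)) + ((-8 + 5 - 4*2) + 1) = (3 + 2)*((5*(2*2))*(-19)) + ((-8 + 5 - 8) + 1) = 5*((5*4)*(-19)) + (-11 + 1) = 5*(20*(-19)) - 10 = 5*(-380) - 10 = -1900 - 10 = -1910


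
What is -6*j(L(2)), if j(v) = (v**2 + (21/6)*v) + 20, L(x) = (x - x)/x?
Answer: -120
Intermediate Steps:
L(x) = 0 (L(x) = 0/x = 0)
j(v) = 20 + v**2 + 7*v/2 (j(v) = (v**2 + (21*(1/6))*v) + 20 = (v**2 + 7*v/2) + 20 = 20 + v**2 + 7*v/2)
-6*j(L(2)) = -6*(20 + 0**2 + (7/2)*0) = -6*(20 + 0 + 0) = -6*20 = -120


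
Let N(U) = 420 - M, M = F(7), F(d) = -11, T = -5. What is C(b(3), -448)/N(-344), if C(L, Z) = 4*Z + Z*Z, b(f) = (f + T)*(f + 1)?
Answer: 198912/431 ≈ 461.51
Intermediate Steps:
M = -11
b(f) = (1 + f)*(-5 + f) (b(f) = (f - 5)*(f + 1) = (-5 + f)*(1 + f) = (1 + f)*(-5 + f))
N(U) = 431 (N(U) = 420 - 1*(-11) = 420 + 11 = 431)
C(L, Z) = Z**2 + 4*Z (C(L, Z) = 4*Z + Z**2 = Z**2 + 4*Z)
C(b(3), -448)/N(-344) = -448*(4 - 448)/431 = -448*(-444)*(1/431) = 198912*(1/431) = 198912/431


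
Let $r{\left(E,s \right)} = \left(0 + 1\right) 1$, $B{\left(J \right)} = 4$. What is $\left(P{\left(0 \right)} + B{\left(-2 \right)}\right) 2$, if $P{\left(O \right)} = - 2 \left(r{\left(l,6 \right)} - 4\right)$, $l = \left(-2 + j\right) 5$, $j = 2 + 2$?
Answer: $20$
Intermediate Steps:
$j = 4$
$l = 10$ ($l = \left(-2 + 4\right) 5 = 2 \cdot 5 = 10$)
$r{\left(E,s \right)} = 1$ ($r{\left(E,s \right)} = 1 \cdot 1 = 1$)
$P{\left(O \right)} = 6$ ($P{\left(O \right)} = - 2 \left(1 - 4\right) = \left(-2\right) \left(-3\right) = 6$)
$\left(P{\left(0 \right)} + B{\left(-2 \right)}\right) 2 = \left(6 + 4\right) 2 = 10 \cdot 2 = 20$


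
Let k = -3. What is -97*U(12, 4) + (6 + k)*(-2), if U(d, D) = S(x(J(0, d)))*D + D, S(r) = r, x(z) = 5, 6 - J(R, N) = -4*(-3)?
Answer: -2334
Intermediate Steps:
J(R, N) = -6 (J(R, N) = 6 - (-4)*(-3) = 6 - 1*12 = 6 - 12 = -6)
U(d, D) = 6*D (U(d, D) = 5*D + D = 6*D)
-97*U(12, 4) + (6 + k)*(-2) = -582*4 + (6 - 3)*(-2) = -97*24 + 3*(-2) = -2328 - 6 = -2334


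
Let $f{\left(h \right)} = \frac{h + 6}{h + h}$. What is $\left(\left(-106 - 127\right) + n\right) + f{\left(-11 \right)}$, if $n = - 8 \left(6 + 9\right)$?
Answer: $- \frac{7761}{22} \approx -352.77$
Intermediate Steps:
$n = -120$ ($n = \left(-8\right) 15 = -120$)
$f{\left(h \right)} = \frac{6 + h}{2 h}$
$\left(\left(-106 - 127\right) + n\right) + f{\left(-11 \right)} = \left(\left(-106 - 127\right) - 120\right) + \frac{6 - 11}{2 \left(-11\right)} = \left(\left(-106 - 127\right) - 120\right) + \frac{1}{2} \left(- \frac{1}{11}\right) \left(-5\right) = \left(-233 - 120\right) + \frac{5}{22} = -353 + \frac{5}{22} = - \frac{7761}{22}$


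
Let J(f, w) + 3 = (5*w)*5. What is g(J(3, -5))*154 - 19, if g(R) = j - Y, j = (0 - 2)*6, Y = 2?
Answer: -2175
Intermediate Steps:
j = -12 (j = -2*6 = -12)
J(f, w) = -3 + 25*w (J(f, w) = -3 + (5*w)*5 = -3 + 25*w)
g(R) = -14 (g(R) = -12 - 1*2 = -12 - 2 = -14)
g(J(3, -5))*154 - 19 = -14*154 - 19 = -2156 - 19 = -2175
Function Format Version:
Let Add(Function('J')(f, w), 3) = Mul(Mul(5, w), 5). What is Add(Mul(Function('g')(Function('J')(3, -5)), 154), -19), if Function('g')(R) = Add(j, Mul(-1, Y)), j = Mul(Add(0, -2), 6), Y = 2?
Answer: -2175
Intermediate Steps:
j = -12 (j = Mul(-2, 6) = -12)
Function('J')(f, w) = Add(-3, Mul(25, w)) (Function('J')(f, w) = Add(-3, Mul(Mul(5, w), 5)) = Add(-3, Mul(25, w)))
Function('g')(R) = -14 (Function('g')(R) = Add(-12, Mul(-1, 2)) = Add(-12, -2) = -14)
Add(Mul(Function('g')(Function('J')(3, -5)), 154), -19) = Add(Mul(-14, 154), -19) = Add(-2156, -19) = -2175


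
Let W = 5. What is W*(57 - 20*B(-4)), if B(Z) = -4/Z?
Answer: 185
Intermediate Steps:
W*(57 - 20*B(-4)) = 5*(57 - (-80)/(-4)) = 5*(57 - (-80)*(-1)/4) = 5*(57 - 20*1) = 5*(57 - 20) = 5*37 = 185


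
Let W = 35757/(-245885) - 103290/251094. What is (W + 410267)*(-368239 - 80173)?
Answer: -1893042408155102644644/10290041365 ≈ -1.8397e+11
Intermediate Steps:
W = -5729304968/10290041365 (W = 35757*(-1/245885) - 103290*1/251094 = -35757/245885 - 17215/41849 = -5729304968/10290041365 ≈ -0.55678)
(W + 410267)*(-368239 - 80173) = (-5729304968/10290041365 + 410267)*(-368239 - 80173) = (4221658671389487/10290041365)*(-448412) = -1893042408155102644644/10290041365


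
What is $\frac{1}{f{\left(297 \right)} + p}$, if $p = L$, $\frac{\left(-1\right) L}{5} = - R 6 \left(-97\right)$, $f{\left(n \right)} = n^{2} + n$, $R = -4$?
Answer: $\frac{1}{100146} \approx 9.9854 \cdot 10^{-6}$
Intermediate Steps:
$f{\left(n \right)} = n + n^{2}$
$L = 11640$ ($L = - 5 \left(-1\right) \left(-4\right) 6 \left(-97\right) = - 5 \cdot 4 \cdot 6 \left(-97\right) = - 5 \cdot 24 \left(-97\right) = \left(-5\right) \left(-2328\right) = 11640$)
$p = 11640$
$\frac{1}{f{\left(297 \right)} + p} = \frac{1}{297 \left(1 + 297\right) + 11640} = \frac{1}{297 \cdot 298 + 11640} = \frac{1}{88506 + 11640} = \frac{1}{100146}$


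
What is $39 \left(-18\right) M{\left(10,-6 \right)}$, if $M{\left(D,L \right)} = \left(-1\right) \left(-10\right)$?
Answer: $-7020$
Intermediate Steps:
$M{\left(D,L \right)} = 10$
$39 \left(-18\right) M{\left(10,-6 \right)} = 39 \left(-18\right) 10 = \left(-702\right) 10 = -7020$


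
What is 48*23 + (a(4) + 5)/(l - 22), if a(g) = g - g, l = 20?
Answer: 2203/2 ≈ 1101.5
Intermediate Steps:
a(g) = 0
48*23 + (a(4) + 5)/(l - 22) = 48*23 + (0 + 5)/(20 - 22) = 1104 + 5/(-2) = 1104 + 5*(-1/2) = 1104 - 5/2 = 2203/2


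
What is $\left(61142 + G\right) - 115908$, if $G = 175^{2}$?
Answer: $-24141$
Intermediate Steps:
$G = 30625$
$\left(61142 + G\right) - 115908 = \left(61142 + 30625\right) - 115908 = 91767 - 115908 = -24141$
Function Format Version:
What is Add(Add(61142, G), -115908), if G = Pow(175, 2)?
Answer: -24141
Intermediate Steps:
G = 30625
Add(Add(61142, G), -115908) = Add(Add(61142, 30625), -115908) = Add(91767, -115908) = -24141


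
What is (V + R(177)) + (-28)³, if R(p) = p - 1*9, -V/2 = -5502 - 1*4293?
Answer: -2194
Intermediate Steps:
V = 19590 (V = -2*(-5502 - 1*4293) = -2*(-5502 - 4293) = -2*(-9795) = 19590)
R(p) = -9 + p (R(p) = p - 9 = -9 + p)
(V + R(177)) + (-28)³ = (19590 + (-9 + 177)) + (-28)³ = (19590 + 168) - 21952 = 19758 - 21952 = -2194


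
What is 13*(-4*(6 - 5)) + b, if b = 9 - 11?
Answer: -54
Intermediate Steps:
b = -2
13*(-4*(6 - 5)) + b = 13*(-4*(6 - 5)) - 2 = 13*(-4*1) - 2 = 13*(-4) - 2 = -52 - 2 = -54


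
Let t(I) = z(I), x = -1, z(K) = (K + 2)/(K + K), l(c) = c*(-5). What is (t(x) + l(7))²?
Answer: 5041/4 ≈ 1260.3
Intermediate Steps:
l(c) = -5*c
z(K) = (2 + K)/(2*K) (z(K) = (2 + K)/((2*K)) = (2 + K)*(1/(2*K)) = (2 + K)/(2*K))
t(I) = (2 + I)/(2*I)
(t(x) + l(7))² = ((½)*(2 - 1)/(-1) - 5*7)² = ((½)*(-1)*1 - 35)² = (-½ - 35)² = (-71/2)² = 5041/4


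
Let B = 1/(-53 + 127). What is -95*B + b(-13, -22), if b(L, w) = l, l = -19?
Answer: -1501/74 ≈ -20.284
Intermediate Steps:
b(L, w) = -19
B = 1/74 ≈ 0.013514
-95*B + b(-13, -22) = -95*1/74 - 19 = -95/74 - 19 = -1501/74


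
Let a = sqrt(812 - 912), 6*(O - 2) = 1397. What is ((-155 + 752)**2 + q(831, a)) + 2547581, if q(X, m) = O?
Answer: 17425349/6 ≈ 2.9042e+6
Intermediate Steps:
O = 1409/6 (O = 2 + (1/6)*1397 = 2 + 1397/6 = 1409/6 ≈ 234.83)
a = 10*I (a = sqrt(-100) = 10*I ≈ 10.0*I)
q(X, m) = 1409/6
((-155 + 752)**2 + q(831, a)) + 2547581 = ((-155 + 752)**2 + 1409/6) + 2547581 = (597**2 + 1409/6) + 2547581 = (356409 + 1409/6) + 2547581 = 2139863/6 + 2547581 = 17425349/6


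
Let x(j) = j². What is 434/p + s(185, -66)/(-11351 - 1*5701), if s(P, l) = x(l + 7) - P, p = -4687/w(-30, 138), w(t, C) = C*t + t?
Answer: 7711230052/19980681 ≈ 385.93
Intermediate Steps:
w(t, C) = t + C*t
p = 4687/4170 (p = -4687*(-1/(30*(1 + 138))) = -4687/((-30*139)) = -4687/(-4170) = -4687*(-1/4170) = 4687/4170 ≈ 1.1240)
s(P, l) = (7 + l)² - P (s(P, l) = (l + 7)² - P = (7 + l)² - P)
434/p + s(185, -66)/(-11351 - 1*5701) = 434/(4687/4170) + ((7 - 66)² - 1*185)/(-11351 - 1*5701) = 434*(4170/4687) + ((-59)² - 185)/(-11351 - 5701) = 1809780/4687 + (3481 - 185)/(-17052) = 1809780/4687 + 3296*(-1/17052) = 1809780/4687 - 824/4263 = 7711230052/19980681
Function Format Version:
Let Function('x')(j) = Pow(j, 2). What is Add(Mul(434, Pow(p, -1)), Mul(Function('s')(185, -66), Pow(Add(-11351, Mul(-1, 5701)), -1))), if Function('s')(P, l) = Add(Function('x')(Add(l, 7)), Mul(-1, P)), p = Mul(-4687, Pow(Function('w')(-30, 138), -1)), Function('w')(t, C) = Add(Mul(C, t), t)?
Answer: Rational(7711230052, 19980681) ≈ 385.93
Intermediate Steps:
Function('w')(t, C) = Add(t, Mul(C, t))
p = Rational(4687, 4170) (p = Mul(-4687, Pow(Mul(-30, Add(1, 138)), -1)) = Mul(-4687, Pow(Mul(-30, 139), -1)) = Mul(-4687, Pow(-4170, -1)) = Mul(-4687, Rational(-1, 4170)) = Rational(4687, 4170) ≈ 1.1240)
Function('s')(P, l) = Add(Pow(Add(7, l), 2), Mul(-1, P)) (Function('s')(P, l) = Add(Pow(Add(l, 7), 2), Mul(-1, P)) = Add(Pow(Add(7, l), 2), Mul(-1, P)))
Add(Mul(434, Pow(p, -1)), Mul(Function('s')(185, -66), Pow(Add(-11351, Mul(-1, 5701)), -1))) = Add(Mul(434, Pow(Rational(4687, 4170), -1)), Mul(Add(Pow(Add(7, -66), 2), Mul(-1, 185)), Pow(Add(-11351, Mul(-1, 5701)), -1))) = Add(Mul(434, Rational(4170, 4687)), Mul(Add(Pow(-59, 2), -185), Pow(Add(-11351, -5701), -1))) = Add(Rational(1809780, 4687), Mul(Add(3481, -185), Pow(-17052, -1))) = Add(Rational(1809780, 4687), Mul(3296, Rational(-1, 17052))) = Add(Rational(1809780, 4687), Rational(-824, 4263)) = Rational(7711230052, 19980681)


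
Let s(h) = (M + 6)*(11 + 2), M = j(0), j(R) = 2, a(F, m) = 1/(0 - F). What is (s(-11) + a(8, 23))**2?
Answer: 690561/64 ≈ 10790.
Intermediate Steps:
a(F, m) = -1/F (a(F, m) = 1/(-F) = -1/F)
M = 2
s(h) = 104 (s(h) = (2 + 6)*(11 + 2) = 8*13 = 104)
(s(-11) + a(8, 23))**2 = (104 - 1/8)**2 = (831/8)**2 = 690561/64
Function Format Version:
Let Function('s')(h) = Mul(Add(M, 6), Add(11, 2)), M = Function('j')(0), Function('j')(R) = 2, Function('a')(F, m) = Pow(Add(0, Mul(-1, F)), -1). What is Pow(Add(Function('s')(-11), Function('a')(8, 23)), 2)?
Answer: Rational(690561, 64) ≈ 10790.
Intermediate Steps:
Function('a')(F, m) = Mul(-1, Pow(F, -1)) (Function('a')(F, m) = Pow(Mul(-1, F), -1) = Mul(-1, Pow(F, -1)))
M = 2
Function('s')(h) = 104 (Function('s')(h) = Mul(Add(2, 6), Add(11, 2)) = Mul(8, 13) = 104)
Pow(Add(Function('s')(-11), Function('a')(8, 23)), 2) = Pow(Add(104, Mul(-1, Pow(8, -1))), 2) = Pow(Add(104, Mul(-1, Rational(1, 8))), 2) = Pow(Add(104, Rational(-1, 8)), 2) = Pow(Rational(831, 8), 2) = Rational(690561, 64)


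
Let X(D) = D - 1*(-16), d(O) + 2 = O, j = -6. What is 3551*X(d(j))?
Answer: 28408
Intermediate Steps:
d(O) = -2 + O
X(D) = 16 + D (X(D) = D + 16 = 16 + D)
3551*X(d(j)) = 3551*(16 + (-2 - 6)) = 3551*(16 - 8) = 3551*8 = 28408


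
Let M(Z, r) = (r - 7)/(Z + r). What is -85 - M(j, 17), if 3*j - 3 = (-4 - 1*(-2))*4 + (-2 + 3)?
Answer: -4025/47 ≈ -85.638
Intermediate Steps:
j = -4/3 (j = 1 + ((-4 - 1*(-2))*4 + (-2 + 3))/3 = 1 + ((-4 + 2)*4 + 1)/3 = 1 + (-2*4 + 1)/3 = 1 + (-8 + 1)/3 = 1 + (⅓)*(-7) = 1 - 7/3 = -4/3 ≈ -1.3333)
M(Z, r) = (-7 + r)/(Z + r)
-85 - M(j, 17) = -85 - (-7 + 17)/(-4/3 + 17) = -85 - 10/47/3 = -85 - 3*10/47 = -85 - 1*30/47 = -85 - 30/47 = -4025/47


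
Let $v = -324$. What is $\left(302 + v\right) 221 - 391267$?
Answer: $-396129$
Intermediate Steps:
$\left(302 + v\right) 221 - 391267 = \left(302 - 324\right) 221 - 391267 = \left(-22\right) 221 - 391267 = -4862 - 391267 = -396129$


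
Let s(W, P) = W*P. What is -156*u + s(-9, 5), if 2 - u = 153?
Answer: 23511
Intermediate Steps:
u = -151 (u = 2 - 1*153 = 2 - 153 = -151)
s(W, P) = P*W
-156*u + s(-9, 5) = -156*(-151) + 5*(-9) = 23556 - 45 = 23511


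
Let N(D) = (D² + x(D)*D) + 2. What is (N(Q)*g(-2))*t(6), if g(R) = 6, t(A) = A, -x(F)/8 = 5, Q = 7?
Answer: -8244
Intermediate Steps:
x(F) = -40 (x(F) = -8*5 = -40)
N(D) = 2 + D² - 40*D (N(D) = (D² - 40*D) + 2 = 2 + D² - 40*D)
(N(Q)*g(-2))*t(6) = ((2 + 7² - 40*7)*6)*6 = ((2 + 49 - 280)*6)*6 = -229*6*6 = -1374*6 = -8244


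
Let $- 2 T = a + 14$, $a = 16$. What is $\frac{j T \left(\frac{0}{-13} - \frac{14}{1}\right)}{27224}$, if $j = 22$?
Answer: $\frac{1155}{6806} \approx 0.1697$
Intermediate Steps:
$T = -15$ ($T = - \frac{16 + 14}{2} = \left(- \frac{1}{2}\right) 30 = -15$)
$\frac{j T \left(\frac{0}{-13} - \frac{14}{1}\right)}{27224} = \frac{22 \left(-15\right) \left(\frac{0}{-13} - \frac{14}{1}\right)}{27224} = - 330 \left(0 \left(- \frac{1}{13}\right) - 14\right) \frac{1}{27224} = - 330 \left(0 - 14\right) \frac{1}{27224} = \left(-330\right) \left(-14\right) \frac{1}{27224} = 4620 \cdot \frac{1}{27224} = \frac{1155}{6806}$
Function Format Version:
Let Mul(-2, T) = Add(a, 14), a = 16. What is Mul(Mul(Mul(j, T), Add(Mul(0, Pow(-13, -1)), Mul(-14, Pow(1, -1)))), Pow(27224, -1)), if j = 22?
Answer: Rational(1155, 6806) ≈ 0.16970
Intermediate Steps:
T = -15 (T = Mul(Rational(-1, 2), Add(16, 14)) = Mul(Rational(-1, 2), 30) = -15)
Mul(Mul(Mul(j, T), Add(Mul(0, Pow(-13, -1)), Mul(-14, Pow(1, -1)))), Pow(27224, -1)) = Mul(Mul(Mul(22, -15), Add(Mul(0, Pow(-13, -1)), Mul(-14, Pow(1, -1)))), Pow(27224, -1)) = Mul(Mul(-330, Add(Mul(0, Rational(-1, 13)), Mul(-14, 1))), Rational(1, 27224)) = Mul(Mul(-330, Add(0, -14)), Rational(1, 27224)) = Mul(Mul(-330, -14), Rational(1, 27224)) = Mul(4620, Rational(1, 27224)) = Rational(1155, 6806)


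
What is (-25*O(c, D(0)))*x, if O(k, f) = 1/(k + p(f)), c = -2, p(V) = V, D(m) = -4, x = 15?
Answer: 125/2 ≈ 62.500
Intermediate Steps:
O(k, f) = 1/(f + k) (O(k, f) = 1/(k + f) = 1/(f + k))
(-25*O(c, D(0)))*x = -25/(-4 - 2)*15 = -25/(-6)*15 = -25*(-⅙)*15 = (25/6)*15 = 125/2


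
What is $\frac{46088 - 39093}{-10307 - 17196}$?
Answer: $- \frac{6995}{27503} \approx -0.25434$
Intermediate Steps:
$\frac{46088 - 39093}{-10307 - 17196} = \frac{46088 - 39093}{-27503} = \left(46088 - 39093\right) \left(- \frac{1}{27503}\right) = 6995 \left(- \frac{1}{27503}\right) = - \frac{6995}{27503}$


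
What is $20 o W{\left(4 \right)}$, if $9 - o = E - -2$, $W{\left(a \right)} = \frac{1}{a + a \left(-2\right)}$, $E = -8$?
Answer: $-75$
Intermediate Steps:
$W{\left(a \right)} = - \frac{1}{a}$ ($W{\left(a \right)} = \frac{1}{a - 2 a} = \frac{1}{\left(-1\right) a} = - \frac{1}{a}$)
$o = 15$ ($o = 9 - \left(-8 - -2\right) = 9 - \left(-8 + 2\right) = 9 - -6 = 9 + 6 = 15$)
$20 o W{\left(4 \right)} = 20 \cdot 15 \left(- \frac{1}{4}\right) = 300 \left(\left(-1\right) \frac{1}{4}\right) = 300 \left(- \frac{1}{4}\right) = -75$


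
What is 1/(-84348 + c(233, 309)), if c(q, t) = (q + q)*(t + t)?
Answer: 1/203640 ≈ 4.9106e-6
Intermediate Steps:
c(q, t) = 4*q*t (c(q, t) = (2*q)*(2*t) = 4*q*t)
1/(-84348 + c(233, 309)) = 1/(-84348 + 4*233*309) = 1/(-84348 + 287988) = 1/203640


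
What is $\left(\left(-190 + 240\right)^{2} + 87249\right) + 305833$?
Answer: $395582$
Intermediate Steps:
$\left(\left(-190 + 240\right)^{2} + 87249\right) + 305833 = \left(50^{2} + 87249\right) + 305833 = \left(2500 + 87249\right) + 305833 = 89749 + 305833 = 395582$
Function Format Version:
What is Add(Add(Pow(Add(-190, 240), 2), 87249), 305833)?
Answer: 395582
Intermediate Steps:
Add(Add(Pow(Add(-190, 240), 2), 87249), 305833) = Add(Add(Pow(50, 2), 87249), 305833) = Add(Add(2500, 87249), 305833) = Add(89749, 305833) = 395582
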